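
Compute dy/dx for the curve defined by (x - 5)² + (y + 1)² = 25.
Apply d/dx to both sides, remembering that y depends on x. Each occurrence of y therefore brings in a y' = dy/dx via the chain rule.

With F(x, y) equal to the left-hand side minus the right, differentiate F term by term:
  d/dx[(x - 5)^2] = 2x - 10
  d/dx[(y + 1)^2] = 2·y'(y + 1)
  d/dx[-25] = 0
Adding these up, d/dx[F] = 0 becomes
  (2x - 10) + (2y + 2)·y' = 0,
so isolating y',
  dy/dx = -(2x - 10)/(2y + 2) = (5 - x)/(y + 1)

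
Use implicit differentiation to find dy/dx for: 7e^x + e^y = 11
Apply d/dx to both sides, remembering that y depends on x. Each occurrence of y therefore brings in a y' = dy/dx via the chain rule.

With F(x, y) equal to the left-hand side minus the right, differentiate F term by term:
  d/dx[7e^(x)] = 7e^(x)
  d/dx[e^(y)] = y'·e^(y)
  d/dx[-11] = 0
Adding these up, d/dx[F] = 0 becomes
  (7e^(x)) + (e^(y))·y' = 0,
so isolating y',
  dy/dx = -(7e^(x))/(e^(y)) = -7e^(x - y)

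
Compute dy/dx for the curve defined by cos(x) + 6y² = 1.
Differentiate the relation implicitly: treat y = y(x) and apply the chain rule, so every y-derivative picks up a y' = dy/dx factor.

With everything moved to the left-hand side, differentiate term by term:
  d/dx[6y^2] = 12y·y'
  d/dx[cos(x)] = -sin(x)
  d/dx[-1] = 0

Separating the contributions that come from x directly and those that come through y:
  without y':      -sin(x)
  multiplying y':  12y

so (-sin(x)) + (12y)·y' = 0, and therefore
  dy/dx = -(-sin(x))/(12y) = sin(x)/(12y)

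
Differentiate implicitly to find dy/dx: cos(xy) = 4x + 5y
Apply d/dx to both sides, remembering that y depends on x. Each occurrence of y therefore brings in a y' = dy/dx via the chain rule.

With F(x, y) equal to the left-hand side minus the right, differentiate F term by term:
  d/dx[-4x] = -4
  d/dx[-5y] = -5·y'
  d/dx[cos(xy)] = -(x·y' + y)·sin(xy)
Adding these up, d/dx[F] = 0 becomes
  (-y·sin(xy) - 4) + (-x·sin(xy) - 5)·y' = 0,
so isolating y',
  dy/dx = -(-y·sin(xy) - 4)/(-x·sin(xy) - 5) = -(y·sin(xy) + 4)/(x·sin(xy) + 5)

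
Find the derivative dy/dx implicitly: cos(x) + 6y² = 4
Differentiate the relation implicitly: treat y = y(x) and apply the chain rule, so every y-derivative picks up a y' = dy/dx factor.

With everything moved to the left-hand side, differentiate term by term:
  d/dx[6y^2] = 12y·y'
  d/dx[cos(x)] = -sin(x)
  d/dx[-4] = 0

Separating the contributions that come from x directly and those that come through y:
  without y':      -sin(x)
  multiplying y':  12y

so (-sin(x)) + (12y)·y' = 0, and therefore
  dy/dx = -(-sin(x))/(12y) = sin(x)/(12y)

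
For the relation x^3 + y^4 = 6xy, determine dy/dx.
Differentiate both sides with respect to x, treating y as y(x). By the chain rule, any term containing y contributes a factor of y' = dy/dx when we differentiate it.

Move every term to one side and write the relation as F(x, y) = 0. Term by term,
  d/dx[x^3] = 3x^2
  d/dx[-6xy] = -6x·y' - 6y
  d/dx[y^4] = 4y^3·y'

The pieces without y' make up ∂F/∂x and the coefficient of y' is ∂F/∂y:
  ∂F/∂x = 3x^2 - 6y,
  ∂F/∂y = -6x + 4y^3.

Since d/dx[F] = ∂F/∂x + (∂F/∂y)·y' = 0, solve for y':
  (∂F/∂y)·y' = -∂F/∂x
  dy/dx = -(∂F/∂x)/(∂F/∂y) = -(3x^2 - 6y)/(-6x + 4y^3) = 3(x^2 - 2y)/(2(3x - 2y^3))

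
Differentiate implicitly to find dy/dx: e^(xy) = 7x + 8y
Differentiate the relation implicitly: treat y = y(x) and apply the chain rule, so every y-derivative picks up a y' = dy/dx factor.

With everything moved to the left-hand side, differentiate term by term:
  d/dx[-7x] = -7
  d/dx[-8y] = -8·y'
  d/dx[e^(xy)] = (x·y' + y)·e^(xy)

Separating the contributions that come from x directly and those that come through y:
  without y':      y·e^(xy) - 7
  multiplying y':  x·e^(xy) - 8

so (y·e^(xy) - 7) + (x·e^(xy) - 8)·y' = 0, and therefore
  dy/dx = -(y·e^(xy) - 7)/(x·e^(xy) - 8) = (-y·e^(xy) + 7)/(x·e^(xy) - 8)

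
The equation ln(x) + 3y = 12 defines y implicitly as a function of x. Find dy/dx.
Apply d/dx to both sides, remembering that y depends on x. Each occurrence of y therefore brings in a y' = dy/dx via the chain rule.

With F(x, y) equal to the left-hand side minus the right, differentiate F term by term:
  d/dx[3y] = 3·y'
  d/dx[ln(x)] = 1/x
  d/dx[-12] = 0
Adding these up, d/dx[F] = 0 becomes
  (1/x) + (3)·y' = 0,
so isolating y',
  dy/dx = -(1/x)/(3) = -1/(3x)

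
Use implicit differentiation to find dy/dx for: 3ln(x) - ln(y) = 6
Take d/dx of both sides. Since y is implicitly a function of x, the chain rule attaches a y' = dy/dx factor whenever we differentiate through y.

Set F(x, y) = (left side) − (right side), so the curve is F = 0. Differentiating each term of F:
  d/dx[3ln(x)] = 3/x
  d/dx[-ln(y)] = -y'/y
  d/dx[-6] = 0

Collecting, the y'-free part is the partial derivative in x and the y' coefficient is the partial derivative in y:
  ∂F/∂x = 3/x
  ∂F/∂y = -1/y

so d/dx[F(x, y(x))] = ∂F/∂x + (∂F/∂y)·y' = 0. Rearranging,
  dy/dx = -(∂F/∂x)/(∂F/∂y) = -(3/x)/(-1/y) = 3y/x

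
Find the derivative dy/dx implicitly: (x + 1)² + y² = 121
Differentiate both sides with respect to x, treating y as y(x). By the chain rule, any term containing y contributes a factor of y' = dy/dx when we differentiate it.

Move every term to one side and write the relation as F(x, y) = 0. Term by term,
  d/dx[y^2] = 2y·y'
  d/dx[(x + 1)^2] = 2x + 2
  d/dx[-121] = 0

The pieces without y' make up ∂F/∂x and the coefficient of y' is ∂F/∂y:
  ∂F/∂x = 2x + 2,
  ∂F/∂y = 2y.

Since d/dx[F] = ∂F/∂x + (∂F/∂y)·y' = 0, solve for y':
  (∂F/∂y)·y' = -∂F/∂x
  dy/dx = -(∂F/∂x)/(∂F/∂y) = -(2x + 2)/(2y) = (-x - 1)/y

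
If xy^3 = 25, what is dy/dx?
Differentiate both sides with respect to x, treating y as y(x). By the chain rule, any term containing y contributes a factor of y' = dy/dx when we differentiate it.

Move every term to one side and write the relation as F(x, y) = 0. Term by term,
  d/dx[xy^3] = 3xy^2·y' + y^3
  d/dx[-25] = 0

The pieces without y' make up ∂F/∂x and the coefficient of y' is ∂F/∂y:
  ∂F/∂x = y^3,
  ∂F/∂y = 3xy^2.

Since d/dx[F] = ∂F/∂x + (∂F/∂y)·y' = 0, solve for y':
  (∂F/∂y)·y' = -∂F/∂x
  dy/dx = -(∂F/∂x)/(∂F/∂y) = -(y^3)/(3xy^2) = -y/(3x)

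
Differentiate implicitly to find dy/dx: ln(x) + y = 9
Differentiate the relation implicitly: treat y = y(x) and apply the chain rule, so every y-derivative picks up a y' = dy/dx factor.

With everything moved to the left-hand side, differentiate term by term:
  d/dx[y] = y'
  d/dx[ln(x)] = 1/x
  d/dx[-9] = 0

Separating the contributions that come from x directly and those that come through y:
  without y':      1/x
  multiplying y':  1

so (1/x) + (1)·y' = 0, and therefore
  dy/dx = -(1/x)/(1) = -1/x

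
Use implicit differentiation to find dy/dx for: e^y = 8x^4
Take d/dx of both sides. Since y is implicitly a function of x, the chain rule attaches a y' = dy/dx factor whenever we differentiate through y.

Set F(x, y) = (left side) − (right side), so the curve is F = 0. Differentiating each term of F:
  d/dx[-8x^4] = -32x^3
  d/dx[e^(y)] = y'·e^(y)

Collecting, the y'-free part is the partial derivative in x and the y' coefficient is the partial derivative in y:
  ∂F/∂x = -32x^3
  ∂F/∂y = e^(y)

so d/dx[F(x, y(x))] = ∂F/∂x + (∂F/∂y)·y' = 0. Rearranging,
  dy/dx = -(∂F/∂x)/(∂F/∂y) = -(-32x^3)/(e^(y)) = 32x^3e^(-y)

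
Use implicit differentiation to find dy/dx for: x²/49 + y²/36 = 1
Differentiate the relation implicitly: treat y = y(x) and apply the chain rule, so every y-derivative picks up a y' = dy/dx factor.

With everything moved to the left-hand side, differentiate term by term:
  d/dx[x^2/49] = 2x/49
  d/dx[y^2/36] = y·y'/18
  d/dx[-1] = 0

Separating the contributions that come from x directly and those that come through y:
  without y':      2x/49
  multiplying y':  y/18

so (2x/49) + (y/18)·y' = 0, and therefore
  dy/dx = -(2x/49)/(y/18) = -36x/(49y)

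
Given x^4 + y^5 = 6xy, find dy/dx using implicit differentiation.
Take d/dx of both sides. Since y is implicitly a function of x, the chain rule attaches a y' = dy/dx factor whenever we differentiate through y.

Set F(x, y) = (left side) − (right side), so the curve is F = 0. Differentiating each term of F:
  d/dx[x^4] = 4x^3
  d/dx[-6xy] = -6x·y' - 6y
  d/dx[y^5] = 5y^4·y'

Collecting, the y'-free part is the partial derivative in x and the y' coefficient is the partial derivative in y:
  ∂F/∂x = 4x^3 - 6y
  ∂F/∂y = -6x + 5y^4

so d/dx[F(x, y(x))] = ∂F/∂x + (∂F/∂y)·y' = 0. Rearranging,
  dy/dx = -(∂F/∂x)/(∂F/∂y) = -(4x^3 - 6y)/(-6x + 5y^4) = 2(2x^3 - 3y)/(6x - 5y^4)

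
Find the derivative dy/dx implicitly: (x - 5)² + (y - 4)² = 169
Differentiate both sides with respect to x, treating y as y(x). By the chain rule, any term containing y contributes a factor of y' = dy/dx when we differentiate it.

Move every term to one side and write the relation as F(x, y) = 0. Term by term,
  d/dx[(x - 5)^2] = 2x - 10
  d/dx[(y - 4)^2] = 2·y'(y - 4)
  d/dx[-169] = 0

The pieces without y' make up ∂F/∂x and the coefficient of y' is ∂F/∂y:
  ∂F/∂x = 2x - 10,
  ∂F/∂y = 2y - 8.

Since d/dx[F] = ∂F/∂x + (∂F/∂y)·y' = 0, solve for y':
  (∂F/∂y)·y' = -∂F/∂x
  dy/dx = -(∂F/∂x)/(∂F/∂y) = -(2x - 10)/(2y - 8) = (5 - x)/(y - 4)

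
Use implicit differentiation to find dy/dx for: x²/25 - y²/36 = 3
Differentiate the relation implicitly: treat y = y(x) and apply the chain rule, so every y-derivative picks up a y' = dy/dx factor.

With everything moved to the left-hand side, differentiate term by term:
  d/dx[x^2/25] = 2x/25
  d/dx[-y^2/36] = -y·y'/18
  d/dx[-3] = 0

Separating the contributions that come from x directly and those that come through y:
  without y':      2x/25
  multiplying y':  -y/18

so (2x/25) + (-y/18)·y' = 0, and therefore
  dy/dx = -(2x/25)/(-y/18) = 36x/(25y)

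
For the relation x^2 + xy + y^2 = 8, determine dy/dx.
Take d/dx of both sides. Since y is implicitly a function of x, the chain rule attaches a y' = dy/dx factor whenever we differentiate through y.

Set F(x, y) = (left side) − (right side), so the curve is F = 0. Differentiating each term of F:
  d/dx[x^2] = 2x
  d/dx[xy] = x·y' + y
  d/dx[y^2] = 2y·y'
  d/dx[-8] = 0

Collecting, the y'-free part is the partial derivative in x and the y' coefficient is the partial derivative in y:
  ∂F/∂x = 2x + y
  ∂F/∂y = x + 2y

so d/dx[F(x, y(x))] = ∂F/∂x + (∂F/∂y)·y' = 0. Rearranging,
  dy/dx = -(∂F/∂x)/(∂F/∂y) = -(2x + y)/(x + 2y) = (-2x - y)/(x + 2y)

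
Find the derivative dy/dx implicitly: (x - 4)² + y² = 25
Take d/dx of both sides. Since y is implicitly a function of x, the chain rule attaches a y' = dy/dx factor whenever we differentiate through y.

Set F(x, y) = (left side) − (right side), so the curve is F = 0. Differentiating each term of F:
  d/dx[y^2] = 2y·y'
  d/dx[(x - 4)^2] = 2x - 8
  d/dx[-25] = 0

Collecting, the y'-free part is the partial derivative in x and the y' coefficient is the partial derivative in y:
  ∂F/∂x = 2x - 8
  ∂F/∂y = 2y

so d/dx[F(x, y(x))] = ∂F/∂x + (∂F/∂y)·y' = 0. Rearranging,
  dy/dx = -(∂F/∂x)/(∂F/∂y) = -(2x - 8)/(2y) = (4 - x)/y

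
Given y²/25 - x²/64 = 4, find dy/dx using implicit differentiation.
Apply d/dx to both sides, remembering that y depends on x. Each occurrence of y therefore brings in a y' = dy/dx via the chain rule.

With F(x, y) equal to the left-hand side minus the right, differentiate F term by term:
  d/dx[-x^2/64] = -x/32
  d/dx[y^2/25] = 2y·y'/25
  d/dx[-4] = 0
Adding these up, d/dx[F] = 0 becomes
  (-x/32) + (2y/25)·y' = 0,
so isolating y',
  dy/dx = -(-x/32)/(2y/25) = 25x/(64y)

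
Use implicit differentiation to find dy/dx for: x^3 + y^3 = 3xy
Differentiate both sides with respect to x, treating y as y(x). By the chain rule, any term containing y contributes a factor of y' = dy/dx when we differentiate it.

Move every term to one side and write the relation as F(x, y) = 0. Term by term,
  d/dx[x^3] = 3x^2
  d/dx[-3xy] = -3x·y' - 3y
  d/dx[y^3] = 3y^2·y'

The pieces without y' make up ∂F/∂x and the coefficient of y' is ∂F/∂y:
  ∂F/∂x = 3x^2 - 3y,
  ∂F/∂y = -3x + 3y^2.

Since d/dx[F] = ∂F/∂x + (∂F/∂y)·y' = 0, solve for y':
  (∂F/∂y)·y' = -∂F/∂x
  dy/dx = -(∂F/∂x)/(∂F/∂y) = -(3x^2 - 3y)/(-3x + 3y^2) = (x^2 - y)/(x - y^2)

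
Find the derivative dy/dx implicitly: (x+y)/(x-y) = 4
Apply d/dx to both sides, remembering that y depends on x. Each occurrence of y therefore brings in a y' = dy/dx via the chain rule.

With F(x, y) equal to the left-hand side minus the right, differentiate F term by term:
  d/dx[(x + y)/(x - y)] = (y' + 1)/(x - y) + (x + y)(y' - 1)/(x - y)^2
  d/dx[-4] = 0
Adding these up, d/dx[F] = 0 becomes
  (1/(x - y) - (x + y)/(x - y)^2) + (1/(x - y) + (x + y)/(x - y)^2)·y' = 0,
so isolating y',
  dy/dx = -(1/(x - y) - (x + y)/(x - y)^2)/(1/(x - y) + (x + y)/(x - y)^2)
        = -(-2y/(x - y)^2)/(2x/(x - y)^2) = y/x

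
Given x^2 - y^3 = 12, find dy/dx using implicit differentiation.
Take d/dx of both sides. Since y is implicitly a function of x, the chain rule attaches a y' = dy/dx factor whenever we differentiate through y.

Set F(x, y) = (left side) − (right side), so the curve is F = 0. Differentiating each term of F:
  d/dx[x^2] = 2x
  d/dx[-y^3] = -3y^2·y'
  d/dx[-12] = 0

Collecting, the y'-free part is the partial derivative in x and the y' coefficient is the partial derivative in y:
  ∂F/∂x = 2x
  ∂F/∂y = -3y^2

so d/dx[F(x, y(x))] = ∂F/∂x + (∂F/∂y)·y' = 0. Rearranging,
  dy/dx = -(∂F/∂x)/(∂F/∂y) = -(2x)/(-3y^2) = 2x/(3y^2)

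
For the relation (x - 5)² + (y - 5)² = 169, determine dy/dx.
Differentiate both sides with respect to x, treating y as y(x). By the chain rule, any term containing y contributes a factor of y' = dy/dx when we differentiate it.

Move every term to one side and write the relation as F(x, y) = 0. Term by term,
  d/dx[(x - 5)^2] = 2x - 10
  d/dx[(y - 5)^2] = 2·y'(y - 5)
  d/dx[-169] = 0

The pieces without y' make up ∂F/∂x and the coefficient of y' is ∂F/∂y:
  ∂F/∂x = 2x - 10,
  ∂F/∂y = 2y - 10.

Since d/dx[F] = ∂F/∂x + (∂F/∂y)·y' = 0, solve for y':
  (∂F/∂y)·y' = -∂F/∂x
  dy/dx = -(∂F/∂x)/(∂F/∂y) = -(2x - 10)/(2y - 10) = (5 - x)/(y - 5)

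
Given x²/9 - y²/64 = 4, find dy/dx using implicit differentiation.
Take d/dx of both sides. Since y is implicitly a function of x, the chain rule attaches a y' = dy/dx factor whenever we differentiate through y.

Set F(x, y) = (left side) − (right side), so the curve is F = 0. Differentiating each term of F:
  d/dx[x^2/9] = 2x/9
  d/dx[-y^2/64] = -y·y'/32
  d/dx[-4] = 0

Collecting, the y'-free part is the partial derivative in x and the y' coefficient is the partial derivative in y:
  ∂F/∂x = 2x/9
  ∂F/∂y = -y/32

so d/dx[F(x, y(x))] = ∂F/∂x + (∂F/∂y)·y' = 0. Rearranging,
  dy/dx = -(∂F/∂x)/(∂F/∂y) = -(2x/9)/(-y/32) = 64x/(9y)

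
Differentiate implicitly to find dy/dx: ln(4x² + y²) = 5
Apply d/dx to both sides, remembering that y depends on x. Each occurrence of y therefore brings in a y' = dy/dx via the chain rule.

With F(x, y) equal to the left-hand side minus the right, differentiate F term by term:
  d/dx[ln(4x^2 + y^2)] = (8x + 2y·y')/(4x^2 + y^2)
  d/dx[-5] = 0
Adding these up, d/dx[F] = 0 becomes
  (8x/(4x^2 + y^2)) + (2y/(4x^2 + y^2))·y' = 0,
so isolating y',
  dy/dx = -(8x/(4x^2 + y^2))/(2y/(4x^2 + y^2)) = -4x/y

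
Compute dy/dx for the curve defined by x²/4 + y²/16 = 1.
Apply d/dx to both sides, remembering that y depends on x. Each occurrence of y therefore brings in a y' = dy/dx via the chain rule.

With F(x, y) equal to the left-hand side minus the right, differentiate F term by term:
  d/dx[x^2/4] = x/2
  d/dx[y^2/16] = y·y'/8
  d/dx[-1] = 0
Adding these up, d/dx[F] = 0 becomes
  (x/2) + (y/8)·y' = 0,
so isolating y',
  dy/dx = -(x/2)/(y/8) = -4x/y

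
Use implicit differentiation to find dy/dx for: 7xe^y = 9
Take d/dx of both sides. Since y is implicitly a function of x, the chain rule attaches a y' = dy/dx factor whenever we differentiate through y.

Set F(x, y) = (left side) − (right side), so the curve is F = 0. Differentiating each term of F:
  d/dx[7x·e^(y)] = 7x·y'·e^(y) + 7e^(y)
  d/dx[-9] = 0

Collecting, the y'-free part is the partial derivative in x and the y' coefficient is the partial derivative in y:
  ∂F/∂x = 7e^(y)
  ∂F/∂y = 7x·e^(y)

so d/dx[F(x, y(x))] = ∂F/∂x + (∂F/∂y)·y' = 0. Rearranging,
  dy/dx = -(∂F/∂x)/(∂F/∂y) = -(7e^(y))/(7x·e^(y)) = -1/x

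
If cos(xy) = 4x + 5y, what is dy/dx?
Differentiate both sides with respect to x, treating y as y(x). By the chain rule, any term containing y contributes a factor of y' = dy/dx when we differentiate it.

Move every term to one side and write the relation as F(x, y) = 0. Term by term,
  d/dx[-4x] = -4
  d/dx[-5y] = -5·y'
  d/dx[cos(xy)] = -(x·y' + y)·sin(xy)

The pieces without y' make up ∂F/∂x and the coefficient of y' is ∂F/∂y:
  ∂F/∂x = -y·sin(xy) - 4,
  ∂F/∂y = -x·sin(xy) - 5.

Since d/dx[F] = ∂F/∂x + (∂F/∂y)·y' = 0, solve for y':
  (∂F/∂y)·y' = -∂F/∂x
  dy/dx = -(∂F/∂x)/(∂F/∂y) = -(-y·sin(xy) - 4)/(-x·sin(xy) - 5) = -(y·sin(xy) + 4)/(x·sin(xy) + 5)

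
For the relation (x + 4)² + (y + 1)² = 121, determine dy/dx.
Take d/dx of both sides. Since y is implicitly a function of x, the chain rule attaches a y' = dy/dx factor whenever we differentiate through y.

Set F(x, y) = (left side) − (right side), so the curve is F = 0. Differentiating each term of F:
  d/dx[(x + 4)^2] = 2x + 8
  d/dx[(y + 1)^2] = 2·y'(y + 1)
  d/dx[-121] = 0

Collecting, the y'-free part is the partial derivative in x and the y' coefficient is the partial derivative in y:
  ∂F/∂x = 2x + 8
  ∂F/∂y = 2y + 2

so d/dx[F(x, y(x))] = ∂F/∂x + (∂F/∂y)·y' = 0. Rearranging,
  dy/dx = -(∂F/∂x)/(∂F/∂y) = -(2x + 8)/(2y + 2) = (-x - 4)/(y + 1)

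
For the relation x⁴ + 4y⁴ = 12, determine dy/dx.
Take d/dx of both sides. Since y is implicitly a function of x, the chain rule attaches a y' = dy/dx factor whenever we differentiate through y.

Set F(x, y) = (left side) − (right side), so the curve is F = 0. Differentiating each term of F:
  d/dx[x^4] = 4x^3
  d/dx[4y^4] = 16y^3·y'
  d/dx[-12] = 0

Collecting, the y'-free part is the partial derivative in x and the y' coefficient is the partial derivative in y:
  ∂F/∂x = 4x^3
  ∂F/∂y = 16y^3

so d/dx[F(x, y(x))] = ∂F/∂x + (∂F/∂y)·y' = 0. Rearranging,
  dy/dx = -(∂F/∂x)/(∂F/∂y) = -(4x^3)/(16y^3) = -x^3/(4y^3)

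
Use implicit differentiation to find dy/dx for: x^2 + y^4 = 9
Apply d/dx to both sides, remembering that y depends on x. Each occurrence of y therefore brings in a y' = dy/dx via the chain rule.

With F(x, y) equal to the left-hand side minus the right, differentiate F term by term:
  d/dx[x^2] = 2x
  d/dx[y^4] = 4y^3·y'
  d/dx[-9] = 0
Adding these up, d/dx[F] = 0 becomes
  (2x) + (4y^3)·y' = 0,
so isolating y',
  dy/dx = -(2x)/(4y^3) = -x/(2y^3)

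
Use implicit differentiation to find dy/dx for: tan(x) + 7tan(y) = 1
Take d/dx of both sides. Since y is implicitly a function of x, the chain rule attaches a y' = dy/dx factor whenever we differentiate through y.

Set F(x, y) = (left side) − (right side), so the curve is F = 0. Differentiating each term of F:
  d/dx[tan(x)] = tan(x)^2 + 1
  d/dx[7tan(y)] = 7·y'(tan(y)^2 + 1)
  d/dx[-1] = 0

Collecting, the y'-free part is the partial derivative in x and the y' coefficient is the partial derivative in y:
  ∂F/∂x = tan(x)^2 + 1
  ∂F/∂y = 7tan(y)^2 + 7

so d/dx[F(x, y(x))] = ∂F/∂x + (∂F/∂y)·y' = 0. Rearranging,
  dy/dx = -(∂F/∂x)/(∂F/∂y) = -(tan(x)^2 + 1)/(7tan(y)^2 + 7) = -cos(y)^2/(7cos(x)^2)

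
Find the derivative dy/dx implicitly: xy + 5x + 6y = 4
Differentiate both sides with respect to x, treating y as y(x). By the chain rule, any term containing y contributes a factor of y' = dy/dx when we differentiate it.

Move every term to one side and write the relation as F(x, y) = 0. Term by term,
  d/dx[xy] = x·y' + y
  d/dx[5x] = 5
  d/dx[6y] = 6·y'
  d/dx[-4] = 0

The pieces without y' make up ∂F/∂x and the coefficient of y' is ∂F/∂y:
  ∂F/∂x = y + 5,
  ∂F/∂y = x + 6.

Since d/dx[F] = ∂F/∂x + (∂F/∂y)·y' = 0, solve for y':
  (∂F/∂y)·y' = -∂F/∂x
  dy/dx = -(∂F/∂x)/(∂F/∂y) = -(y + 5)/(x + 6) = (-y - 5)/(x + 6)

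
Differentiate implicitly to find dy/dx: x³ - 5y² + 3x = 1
Differentiate the relation implicitly: treat y = y(x) and apply the chain rule, so every y-derivative picks up a y' = dy/dx factor.

With everything moved to the left-hand side, differentiate term by term:
  d/dx[x^3] = 3x^2
  d/dx[3x] = 3
  d/dx[-5y^2] = -10y·y'
  d/dx[-1] = 0

Separating the contributions that come from x directly and those that come through y:
  without y':      3x^2 + 3
  multiplying y':  -10y

so (3x^2 + 3) + (-10y)·y' = 0, and therefore
  dy/dx = -(3x^2 + 3)/(-10y) = 3(x^2 + 1)/(10y)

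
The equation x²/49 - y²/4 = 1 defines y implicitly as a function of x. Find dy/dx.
Differentiate both sides with respect to x, treating y as y(x). By the chain rule, any term containing y contributes a factor of y' = dy/dx when we differentiate it.

Move every term to one side and write the relation as F(x, y) = 0. Term by term,
  d/dx[x^2/49] = 2x/49
  d/dx[-y^2/4] = -y·y'/2
  d/dx[-1] = 0

The pieces without y' make up ∂F/∂x and the coefficient of y' is ∂F/∂y:
  ∂F/∂x = 2x/49,
  ∂F/∂y = -y/2.

Since d/dx[F] = ∂F/∂x + (∂F/∂y)·y' = 0, solve for y':
  (∂F/∂y)·y' = -∂F/∂x
  dy/dx = -(∂F/∂x)/(∂F/∂y) = -(2x/49)/(-y/2) = 4x/(49y)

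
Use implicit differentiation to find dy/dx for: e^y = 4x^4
Differentiate the relation implicitly: treat y = y(x) and apply the chain rule, so every y-derivative picks up a y' = dy/dx factor.

With everything moved to the left-hand side, differentiate term by term:
  d/dx[-4x^4] = -16x^3
  d/dx[e^(y)] = y'·e^(y)

Separating the contributions that come from x directly and those that come through y:
  without y':      -16x^3
  multiplying y':  e^(y)

so (-16x^3) + (e^(y))·y' = 0, and therefore
  dy/dx = -(-16x^3)/(e^(y)) = 16x^3e^(-y)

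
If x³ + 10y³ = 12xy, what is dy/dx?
Take d/dx of both sides. Since y is implicitly a function of x, the chain rule attaches a y' = dy/dx factor whenever we differentiate through y.

Set F(x, y) = (left side) − (right side), so the curve is F = 0. Differentiating each term of F:
  d/dx[x^3] = 3x^2
  d/dx[-12xy] = -12x·y' - 12y
  d/dx[10y^3] = 30y^2·y'

Collecting, the y'-free part is the partial derivative in x and the y' coefficient is the partial derivative in y:
  ∂F/∂x = 3x^2 - 12y
  ∂F/∂y = -12x + 30y^2

so d/dx[F(x, y(x))] = ∂F/∂x + (∂F/∂y)·y' = 0. Rearranging,
  dy/dx = -(∂F/∂x)/(∂F/∂y) = -(3x^2 - 12y)/(-12x + 30y^2) = (x^2 - 4y)/(2(2x - 5y^2))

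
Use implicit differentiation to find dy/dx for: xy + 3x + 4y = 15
Take d/dx of both sides. Since y is implicitly a function of x, the chain rule attaches a y' = dy/dx factor whenever we differentiate through y.

Set F(x, y) = (left side) − (right side), so the curve is F = 0. Differentiating each term of F:
  d/dx[xy] = x·y' + y
  d/dx[3x] = 3
  d/dx[4y] = 4·y'
  d/dx[-15] = 0

Collecting, the y'-free part is the partial derivative in x and the y' coefficient is the partial derivative in y:
  ∂F/∂x = y + 3
  ∂F/∂y = x + 4

so d/dx[F(x, y(x))] = ∂F/∂x + (∂F/∂y)·y' = 0. Rearranging,
  dy/dx = -(∂F/∂x)/(∂F/∂y) = -(y + 3)/(x + 4) = (-y - 3)/(x + 4)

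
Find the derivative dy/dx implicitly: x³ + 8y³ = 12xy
Differentiate the relation implicitly: treat y = y(x) and apply the chain rule, so every y-derivative picks up a y' = dy/dx factor.

With everything moved to the left-hand side, differentiate term by term:
  d/dx[x^3] = 3x^2
  d/dx[-12xy] = -12x·y' - 12y
  d/dx[8y^3] = 24y^2·y'

Separating the contributions that come from x directly and those that come through y:
  without y':      3x^2 - 12y
  multiplying y':  -12x + 24y^2

so (3x^2 - 12y) + (-12x + 24y^2)·y' = 0, and therefore
  dy/dx = -(3x^2 - 12y)/(-12x + 24y^2) = (x^2/4 - y)/(x - 2y^2)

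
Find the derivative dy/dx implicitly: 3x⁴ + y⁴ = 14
Differentiate both sides with respect to x, treating y as y(x). By the chain rule, any term containing y contributes a factor of y' = dy/dx when we differentiate it.

Move every term to one side and write the relation as F(x, y) = 0. Term by term,
  d/dx[3x^4] = 12x^3
  d/dx[y^4] = 4y^3·y'
  d/dx[-14] = 0

The pieces without y' make up ∂F/∂x and the coefficient of y' is ∂F/∂y:
  ∂F/∂x = 12x^3,
  ∂F/∂y = 4y^3.

Since d/dx[F] = ∂F/∂x + (∂F/∂y)·y' = 0, solve for y':
  (∂F/∂y)·y' = -∂F/∂x
  dy/dx = -(∂F/∂x)/(∂F/∂y) = -(12x^3)/(4y^3) = -3x^3/y^3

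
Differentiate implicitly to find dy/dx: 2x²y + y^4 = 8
Differentiate the relation implicitly: treat y = y(x) and apply the chain rule, so every y-derivative picks up a y' = dy/dx factor.

With everything moved to the left-hand side, differentiate term by term:
  d/dx[2x^2y] = 2x^2·y' + 4xy
  d/dx[y^4] = 4y^3·y'
  d/dx[-8] = 0

Separating the contributions that come from x directly and those that come through y:
  without y':      4xy
  multiplying y':  2x^2 + 4y^3

so (4xy) + (2x^2 + 4y^3)·y' = 0, and therefore
  dy/dx = -(4xy)/(2x^2 + 4y^3) = -2xy/(x^2 + 2y^3)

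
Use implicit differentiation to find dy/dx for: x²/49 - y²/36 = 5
Apply d/dx to both sides, remembering that y depends on x. Each occurrence of y therefore brings in a y' = dy/dx via the chain rule.

With F(x, y) equal to the left-hand side minus the right, differentiate F term by term:
  d/dx[x^2/49] = 2x/49
  d/dx[-y^2/36] = -y·y'/18
  d/dx[-5] = 0
Adding these up, d/dx[F] = 0 becomes
  (2x/49) + (-y/18)·y' = 0,
so isolating y',
  dy/dx = -(2x/49)/(-y/18) = 36x/(49y)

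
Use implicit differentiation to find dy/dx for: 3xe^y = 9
Apply d/dx to both sides, remembering that y depends on x. Each occurrence of y therefore brings in a y' = dy/dx via the chain rule.

With F(x, y) equal to the left-hand side minus the right, differentiate F term by term:
  d/dx[3x·e^(y)] = 3x·y'·e^(y) + 3e^(y)
  d/dx[-9] = 0
Adding these up, d/dx[F] = 0 becomes
  (3e^(y)) + (3x·e^(y))·y' = 0,
so isolating y',
  dy/dx = -(3e^(y))/(3x·e^(y)) = -1/x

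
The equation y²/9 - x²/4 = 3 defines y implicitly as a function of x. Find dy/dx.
Apply d/dx to both sides, remembering that y depends on x. Each occurrence of y therefore brings in a y' = dy/dx via the chain rule.

With F(x, y) equal to the left-hand side minus the right, differentiate F term by term:
  d/dx[-x^2/4] = -x/2
  d/dx[y^2/9] = 2y·y'/9
  d/dx[-3] = 0
Adding these up, d/dx[F] = 0 becomes
  (-x/2) + (2y/9)·y' = 0,
so isolating y',
  dy/dx = -(-x/2)/(2y/9) = 9x/(4y)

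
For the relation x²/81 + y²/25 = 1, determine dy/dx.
Differentiate the relation implicitly: treat y = y(x) and apply the chain rule, so every y-derivative picks up a y' = dy/dx factor.

With everything moved to the left-hand side, differentiate term by term:
  d/dx[x^2/81] = 2x/81
  d/dx[y^2/25] = 2y·y'/25
  d/dx[-1] = 0

Separating the contributions that come from x directly and those that come through y:
  without y':      2x/81
  multiplying y':  2y/25

so (2x/81) + (2y/25)·y' = 0, and therefore
  dy/dx = -(2x/81)/(2y/25) = -25x/(81y)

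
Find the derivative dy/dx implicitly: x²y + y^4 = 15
Take d/dx of both sides. Since y is implicitly a function of x, the chain rule attaches a y' = dy/dx factor whenever we differentiate through y.

Set F(x, y) = (left side) − (right side), so the curve is F = 0. Differentiating each term of F:
  d/dx[x^2y] = x^2·y' + 2xy
  d/dx[y^4] = 4y^3·y'
  d/dx[-15] = 0

Collecting, the y'-free part is the partial derivative in x and the y' coefficient is the partial derivative in y:
  ∂F/∂x = 2xy
  ∂F/∂y = x^2 + 4y^3

so d/dx[F(x, y(x))] = ∂F/∂x + (∂F/∂y)·y' = 0. Rearranging,
  dy/dx = -(∂F/∂x)/(∂F/∂y) = -(2xy)/(x^2 + 4y^3) = -2xy/(x^2 + 4y^3)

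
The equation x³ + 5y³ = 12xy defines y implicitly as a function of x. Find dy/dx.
Differentiate the relation implicitly: treat y = y(x) and apply the chain rule, so every y-derivative picks up a y' = dy/dx factor.

With everything moved to the left-hand side, differentiate term by term:
  d/dx[x^3] = 3x^2
  d/dx[-12xy] = -12x·y' - 12y
  d/dx[5y^3] = 15y^2·y'

Separating the contributions that come from x directly and those that come through y:
  without y':      3x^2 - 12y
  multiplying y':  -12x + 15y^2

so (3x^2 - 12y) + (-12x + 15y^2)·y' = 0, and therefore
  dy/dx = -(3x^2 - 12y)/(-12x + 15y^2) = (x^2 - 4y)/(4x - 5y^2)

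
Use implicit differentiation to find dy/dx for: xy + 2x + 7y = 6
Apply d/dx to both sides, remembering that y depends on x. Each occurrence of y therefore brings in a y' = dy/dx via the chain rule.

With F(x, y) equal to the left-hand side minus the right, differentiate F term by term:
  d/dx[xy] = x·y' + y
  d/dx[2x] = 2
  d/dx[7y] = 7·y'
  d/dx[-6] = 0
Adding these up, d/dx[F] = 0 becomes
  (y + 2) + (x + 7)·y' = 0,
so isolating y',
  dy/dx = -(y + 2)/(x + 7) = (-y - 2)/(x + 7)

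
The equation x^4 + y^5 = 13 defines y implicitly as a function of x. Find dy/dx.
Take d/dx of both sides. Since y is implicitly a function of x, the chain rule attaches a y' = dy/dx factor whenever we differentiate through y.

Set F(x, y) = (left side) − (right side), so the curve is F = 0. Differentiating each term of F:
  d/dx[x^4] = 4x^3
  d/dx[y^5] = 5y^4·y'
  d/dx[-13] = 0

Collecting, the y'-free part is the partial derivative in x and the y' coefficient is the partial derivative in y:
  ∂F/∂x = 4x^3
  ∂F/∂y = 5y^4

so d/dx[F(x, y(x))] = ∂F/∂x + (∂F/∂y)·y' = 0. Rearranging,
  dy/dx = -(∂F/∂x)/(∂F/∂y) = -(4x^3)/(5y^4) = -4x^3/(5y^4)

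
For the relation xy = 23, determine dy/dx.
Apply d/dx to both sides, remembering that y depends on x. Each occurrence of y therefore brings in a y' = dy/dx via the chain rule.

With F(x, y) equal to the left-hand side minus the right, differentiate F term by term:
  d/dx[xy] = x·y' + y
  d/dx[-23] = 0
Adding these up, d/dx[F] = 0 becomes
  (y) + (x)·y' = 0,
so isolating y',
  dy/dx = -(y)/(x) = -y/x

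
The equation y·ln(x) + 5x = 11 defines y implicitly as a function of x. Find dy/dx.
Take d/dx of both sides. Since y is implicitly a function of x, the chain rule attaches a y' = dy/dx factor whenever we differentiate through y.

Set F(x, y) = (left side) − (right side), so the curve is F = 0. Differentiating each term of F:
  d/dx[5x] = 5
  d/dx[y·ln(x)] = y'·ln(x) + y/x
  d/dx[-11] = 0

Collecting, the y'-free part is the partial derivative in x and the y' coefficient is the partial derivative in y:
  ∂F/∂x = 5 + y/x
  ∂F/∂y = ln(x)

so d/dx[F(x, y(x))] = ∂F/∂x + (∂F/∂y)·y' = 0. Rearranging,
  dy/dx = -(∂F/∂x)/(∂F/∂y) = -(5 + y/x)/(ln(x))
        = -((5x + y)/x)/(ln(x)) = (-5x - y)/(x·ln(x))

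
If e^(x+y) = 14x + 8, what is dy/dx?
Apply d/dx to both sides, remembering that y depends on x. Each occurrence of y therefore brings in a y' = dy/dx via the chain rule.

With F(x, y) equal to the left-hand side minus the right, differentiate F term by term:
  d/dx[-14x] = -14
  d/dx[e^(x + y)] = (y' + 1)·e^(x + y)
  d/dx[-8] = 0
Adding these up, d/dx[F] = 0 becomes
  (e^(x + y) - 14) + (e^(x + y))·y' = 0,
so isolating y',
  dy/dx = -(e^(x + y) - 14)/(e^(x + y)) = 14e^(-x - y) - 1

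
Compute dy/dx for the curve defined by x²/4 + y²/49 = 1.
Apply d/dx to both sides, remembering that y depends on x. Each occurrence of y therefore brings in a y' = dy/dx via the chain rule.

With F(x, y) equal to the left-hand side minus the right, differentiate F term by term:
  d/dx[x^2/4] = x/2
  d/dx[y^2/49] = 2y·y'/49
  d/dx[-1] = 0
Adding these up, d/dx[F] = 0 becomes
  (x/2) + (2y/49)·y' = 0,
so isolating y',
  dy/dx = -(x/2)/(2y/49) = -49x/(4y)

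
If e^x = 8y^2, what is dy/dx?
Differentiate the relation implicitly: treat y = y(x) and apply the chain rule, so every y-derivative picks up a y' = dy/dx factor.

With everything moved to the left-hand side, differentiate term by term:
  d/dx[-8y^2] = -16y·y'
  d/dx[e^(x)] = e^(x)

Separating the contributions that come from x directly and those that come through y:
  without y':      e^(x)
  multiplying y':  -16y

so (e^(x)) + (-16y)·y' = 0, and therefore
  dy/dx = -(e^(x))/(-16y) = e^(x)/(16y)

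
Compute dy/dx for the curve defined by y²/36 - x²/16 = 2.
Differentiate both sides with respect to x, treating y as y(x). By the chain rule, any term containing y contributes a factor of y' = dy/dx when we differentiate it.

Move every term to one side and write the relation as F(x, y) = 0. Term by term,
  d/dx[-x^2/16] = -x/8
  d/dx[y^2/36] = y·y'/18
  d/dx[-2] = 0

The pieces without y' make up ∂F/∂x and the coefficient of y' is ∂F/∂y:
  ∂F/∂x = -x/8,
  ∂F/∂y = y/18.

Since d/dx[F] = ∂F/∂x + (∂F/∂y)·y' = 0, solve for y':
  (∂F/∂y)·y' = -∂F/∂x
  dy/dx = -(∂F/∂x)/(∂F/∂y) = -(-x/8)/(y/18) = 9x/(4y)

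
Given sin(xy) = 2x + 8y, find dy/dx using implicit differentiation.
Differentiate both sides with respect to x, treating y as y(x). By the chain rule, any term containing y contributes a factor of y' = dy/dx when we differentiate it.

Move every term to one side and write the relation as F(x, y) = 0. Term by term,
  d/dx[-2x] = -2
  d/dx[-8y] = -8·y'
  d/dx[sin(xy)] = (x·y' + y)·cos(xy)

The pieces without y' make up ∂F/∂x and the coefficient of y' is ∂F/∂y:
  ∂F/∂x = y·cos(xy) - 2,
  ∂F/∂y = x·cos(xy) - 8.

Since d/dx[F] = ∂F/∂x + (∂F/∂y)·y' = 0, solve for y':
  (∂F/∂y)·y' = -∂F/∂x
  dy/dx = -(∂F/∂x)/(∂F/∂y) = -(y·cos(xy) - 2)/(x·cos(xy) - 8) = (-y·cos(xy) + 2)/(x·cos(xy) - 8)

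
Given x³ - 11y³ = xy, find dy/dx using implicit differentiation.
Take d/dx of both sides. Since y is implicitly a function of x, the chain rule attaches a y' = dy/dx factor whenever we differentiate through y.

Set F(x, y) = (left side) − (right side), so the curve is F = 0. Differentiating each term of F:
  d/dx[x^3] = 3x^2
  d/dx[-xy] = -x·y' - y
  d/dx[-11y^3] = -33y^2·y'

Collecting, the y'-free part is the partial derivative in x and the y' coefficient is the partial derivative in y:
  ∂F/∂x = 3x^2 - y
  ∂F/∂y = -x - 33y^2

so d/dx[F(x, y(x))] = ∂F/∂x + (∂F/∂y)·y' = 0. Rearranging,
  dy/dx = -(∂F/∂x)/(∂F/∂y) = -(3x^2 - y)/(-x - 33y^2) = (3x^2 - y)/(x + 33y^2)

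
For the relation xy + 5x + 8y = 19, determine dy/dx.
Apply d/dx to both sides, remembering that y depends on x. Each occurrence of y therefore brings in a y' = dy/dx via the chain rule.

With F(x, y) equal to the left-hand side minus the right, differentiate F term by term:
  d/dx[xy] = x·y' + y
  d/dx[5x] = 5
  d/dx[8y] = 8·y'
  d/dx[-19] = 0
Adding these up, d/dx[F] = 0 becomes
  (y + 5) + (x + 8)·y' = 0,
so isolating y',
  dy/dx = -(y + 5)/(x + 8) = (-y - 5)/(x + 8)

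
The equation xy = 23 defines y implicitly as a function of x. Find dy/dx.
Differentiate both sides with respect to x, treating y as y(x). By the chain rule, any term containing y contributes a factor of y' = dy/dx when we differentiate it.

Move every term to one side and write the relation as F(x, y) = 0. Term by term,
  d/dx[xy] = x·y' + y
  d/dx[-23] = 0

The pieces without y' make up ∂F/∂x and the coefficient of y' is ∂F/∂y:
  ∂F/∂x = y,
  ∂F/∂y = x.

Since d/dx[F] = ∂F/∂x + (∂F/∂y)·y' = 0, solve for y':
  (∂F/∂y)·y' = -∂F/∂x
  dy/dx = -(∂F/∂x)/(∂F/∂y) = -(y)/(x) = -y/x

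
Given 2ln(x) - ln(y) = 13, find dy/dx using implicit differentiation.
Take d/dx of both sides. Since y is implicitly a function of x, the chain rule attaches a y' = dy/dx factor whenever we differentiate through y.

Set F(x, y) = (left side) − (right side), so the curve is F = 0. Differentiating each term of F:
  d/dx[2ln(x)] = 2/x
  d/dx[-ln(y)] = -y'/y
  d/dx[-13] = 0

Collecting, the y'-free part is the partial derivative in x and the y' coefficient is the partial derivative in y:
  ∂F/∂x = 2/x
  ∂F/∂y = -1/y

so d/dx[F(x, y(x))] = ∂F/∂x + (∂F/∂y)·y' = 0. Rearranging,
  dy/dx = -(∂F/∂x)/(∂F/∂y) = -(2/x)/(-1/y) = 2y/x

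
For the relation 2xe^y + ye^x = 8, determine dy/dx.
Differentiate both sides with respect to x, treating y as y(x). By the chain rule, any term containing y contributes a factor of y' = dy/dx when we differentiate it.

Move every term to one side and write the relation as F(x, y) = 0. Term by term,
  d/dx[2x·e^(y)] = 2x·y'·e^(y) + 2e^(y)
  d/dx[y·e^(x)] = y·e^(x) + y'·e^(x)
  d/dx[-8] = 0

The pieces without y' make up ∂F/∂x and the coefficient of y' is ∂F/∂y:
  ∂F/∂x = y·e^(x) + 2e^(y),
  ∂F/∂y = 2x·e^(y) + e^(x).

Since d/dx[F] = ∂F/∂x + (∂F/∂y)·y' = 0, solve for y':
  (∂F/∂y)·y' = -∂F/∂x
  dy/dx = -(∂F/∂x)/(∂F/∂y) = -(y·e^(x) + 2e^(y))/(2x·e^(y) + e^(x)) = (-y·e^(x) - 2e^(y))/(2x·e^(y) + e^(x))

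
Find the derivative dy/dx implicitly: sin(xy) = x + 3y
Differentiate the relation implicitly: treat y = y(x) and apply the chain rule, so every y-derivative picks up a y' = dy/dx factor.

With everything moved to the left-hand side, differentiate term by term:
  d/dx[-x] = -1
  d/dx[-3y] = -3·y'
  d/dx[sin(xy)] = (x·y' + y)·cos(xy)

Separating the contributions that come from x directly and those that come through y:
  without y':      y·cos(xy) - 1
  multiplying y':  x·cos(xy) - 3

so (y·cos(xy) - 1) + (x·cos(xy) - 3)·y' = 0, and therefore
  dy/dx = -(y·cos(xy) - 1)/(x·cos(xy) - 3) = (-y·cos(xy) + 1)/(x·cos(xy) - 3)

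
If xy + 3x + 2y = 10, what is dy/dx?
Take d/dx of both sides. Since y is implicitly a function of x, the chain rule attaches a y' = dy/dx factor whenever we differentiate through y.

Set F(x, y) = (left side) − (right side), so the curve is F = 0. Differentiating each term of F:
  d/dx[xy] = x·y' + y
  d/dx[3x] = 3
  d/dx[2y] = 2·y'
  d/dx[-10] = 0

Collecting, the y'-free part is the partial derivative in x and the y' coefficient is the partial derivative in y:
  ∂F/∂x = y + 3
  ∂F/∂y = x + 2

so d/dx[F(x, y(x))] = ∂F/∂x + (∂F/∂y)·y' = 0. Rearranging,
  dy/dx = -(∂F/∂x)/(∂F/∂y) = -(y + 3)/(x + 2) = (-y - 3)/(x + 2)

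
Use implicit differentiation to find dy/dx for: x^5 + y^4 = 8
Differentiate both sides with respect to x, treating y as y(x). By the chain rule, any term containing y contributes a factor of y' = dy/dx when we differentiate it.

Move every term to one side and write the relation as F(x, y) = 0. Term by term,
  d/dx[x^5] = 5x^4
  d/dx[y^4] = 4y^3·y'
  d/dx[-8] = 0

The pieces without y' make up ∂F/∂x and the coefficient of y' is ∂F/∂y:
  ∂F/∂x = 5x^4,
  ∂F/∂y = 4y^3.

Since d/dx[F] = ∂F/∂x + (∂F/∂y)·y' = 0, solve for y':
  (∂F/∂y)·y' = -∂F/∂x
  dy/dx = -(∂F/∂x)/(∂F/∂y) = -(5x^4)/(4y^3) = -5x^4/(4y^3)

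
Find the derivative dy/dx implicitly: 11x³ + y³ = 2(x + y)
Differentiate the relation implicitly: treat y = y(x) and apply the chain rule, so every y-derivative picks up a y' = dy/dx factor.

With everything moved to the left-hand side, differentiate term by term:
  d/dx[11x^3] = 33x^2
  d/dx[-2x] = -2
  d/dx[y^3] = 3y^2·y'
  d/dx[-2y] = -2·y'

Separating the contributions that come from x directly and those that come through y:
  without y':      33x^2 - 2
  multiplying y':  3y^2 - 2

so (33x^2 - 2) + (3y^2 - 2)·y' = 0, and therefore
  dy/dx = -(33x^2 - 2)/(3y^2 - 2) = (2 - 33x^2)/(3y^2 - 2)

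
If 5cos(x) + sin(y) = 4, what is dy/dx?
Apply d/dx to both sides, remembering that y depends on x. Each occurrence of y therefore brings in a y' = dy/dx via the chain rule.

With F(x, y) equal to the left-hand side minus the right, differentiate F term by term:
  d/dx[sin(y)] = y'·cos(y)
  d/dx[5cos(x)] = -5sin(x)
  d/dx[-4] = 0
Adding these up, d/dx[F] = 0 becomes
  (-5sin(x)) + (cos(y))·y' = 0,
so isolating y',
  dy/dx = -(-5sin(x))/(cos(y)) = 5sin(x)/cos(y)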